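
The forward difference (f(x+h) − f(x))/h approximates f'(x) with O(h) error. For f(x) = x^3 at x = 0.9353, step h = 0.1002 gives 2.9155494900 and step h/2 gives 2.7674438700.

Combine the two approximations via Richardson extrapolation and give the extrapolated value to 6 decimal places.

Method order is 1; weight 2^1 = 2.
2^1 × A(h/2) = 5.5348877400; minus A(h) gives 2.6193382500.
Divide by 2^1 − 1 = 1.
(2 × 2.7674438700 − 2.9155494900)/(2 − 1) = 2.6193382500
Shift from A(h/2): −0.1481056200.

2.619338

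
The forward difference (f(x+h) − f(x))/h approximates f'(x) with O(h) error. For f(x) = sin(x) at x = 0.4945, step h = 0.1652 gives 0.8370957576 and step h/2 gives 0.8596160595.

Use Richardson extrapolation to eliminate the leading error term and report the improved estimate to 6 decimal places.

0.882136

Error is O(h^1); halving h shrinks it by 2^1 = 2.
2^1*A(h/2) = 1.7192321190; minus A(h) gives 0.8821363614.
Denominator 2 − 1 = 1.
R = 0.8821363614/1 = 0.8821363614
Shift from A(h/2): +0.0225203019.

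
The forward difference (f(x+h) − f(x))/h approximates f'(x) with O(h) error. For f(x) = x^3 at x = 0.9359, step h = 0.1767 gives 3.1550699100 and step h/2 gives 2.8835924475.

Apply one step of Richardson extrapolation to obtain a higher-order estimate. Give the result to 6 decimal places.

2.612115

With r = 1 the leading error scales as h^1, so the weight is 2^1 = 2.
Weighted: 5.7671848950 − 3.1550699100 = 2.6121149850
Divide by 2^1 − 1 = 1.
(2 × 2.8835924475 − 3.1550699100)/(2 − 1) = 2.6121149850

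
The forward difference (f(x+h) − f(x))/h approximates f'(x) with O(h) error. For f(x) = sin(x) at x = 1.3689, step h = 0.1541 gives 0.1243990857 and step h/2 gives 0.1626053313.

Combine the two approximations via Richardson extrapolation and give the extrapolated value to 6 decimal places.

0.200812

The method has order 1: 2^1 = 2.
A(h/2) − A(h) = 0.1626053313 − 0.1243990857 = 0.0382062456
Divide by 2^1 − 1 = 1: 0.0382062456/1 = 0.0382062456
R = 0.1626053313 + 0.0382062456 = 0.2008115769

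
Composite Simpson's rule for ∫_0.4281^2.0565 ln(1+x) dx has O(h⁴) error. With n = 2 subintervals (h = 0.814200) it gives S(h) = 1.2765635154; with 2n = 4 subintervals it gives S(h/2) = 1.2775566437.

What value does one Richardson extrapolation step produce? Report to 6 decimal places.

1.277623

Leading term ∝ h^4; use weight 16 = 2^4.
A(h/2) − A(h) = 1.2775566437 − 1.2765635154 = 0.0009931283
Divide by 2^4 − 1 = 15: 0.0009931283/15 = 0.0000662086
R = 1.2775566437 + 0.0000662086 = 1.2776228523
Correction |R − A(h/2)| = 6.621e-05; gap |A(h/2) − A(h)| = 9.931e-04.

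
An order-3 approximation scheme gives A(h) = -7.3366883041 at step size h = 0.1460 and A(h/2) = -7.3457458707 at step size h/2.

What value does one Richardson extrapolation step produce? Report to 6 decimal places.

-7.347040

r = 3: numerator weight 8, denominator 7.
Numerator 8 × A(h/2) − A(h) = 8 × (-7.3457458707) − (-7.3366883041) = -51.4292786615
R = (-51.4292786615)/7 = -7.3470398088
Shift from A(h/2): −0.0012939381.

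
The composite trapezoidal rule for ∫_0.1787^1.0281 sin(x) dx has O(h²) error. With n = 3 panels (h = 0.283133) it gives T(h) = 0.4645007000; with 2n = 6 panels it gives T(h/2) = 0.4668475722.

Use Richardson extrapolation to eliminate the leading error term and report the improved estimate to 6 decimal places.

0.467630

r = 2, so 2^r = 4.
Top: 4(0.4668475722) − (0.4645007000) = 1.4028895888
Divide by 2^2 − 1 = 3.
Extrapolated: 1.4028895888 / 3 = 0.4676298629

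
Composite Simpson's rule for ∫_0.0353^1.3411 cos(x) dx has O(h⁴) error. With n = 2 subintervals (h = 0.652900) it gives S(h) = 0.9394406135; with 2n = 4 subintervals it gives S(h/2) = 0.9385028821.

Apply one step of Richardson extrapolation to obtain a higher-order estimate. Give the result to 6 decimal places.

Order 4 gives 2^r = 16 and 2^r − 1 = 15.
A(h/2) − A(h) = 0.9385028821 − 0.9394406135 = -0.0009377314
Divide by 2^4 − 1 = 15: (-0.0009377314)/15 = -0.0000625154
R = A(h/2) + (A(h/2) − A(h))/15 = 0.9385028821 − 0.0000625154 = 0.9384403667
Correction |R − A(h/2)| = 6.252e-05; gap |A(h/2) − A(h)| = 9.377e-04.

0.938440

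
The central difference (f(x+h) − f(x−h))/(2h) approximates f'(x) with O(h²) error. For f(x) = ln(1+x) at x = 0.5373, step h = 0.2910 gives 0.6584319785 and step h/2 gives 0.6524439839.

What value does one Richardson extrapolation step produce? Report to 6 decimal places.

0.650448

The method has order 2: 2^2 = 4.
2^2 × A(h/2) = 2.6097759356; minus A(h) gives 1.9513439571.
Denominator 4 − 1 = 3.
(4 × 0.6524439839 − 0.6584319785)/(4 − 1) = 0.6504479857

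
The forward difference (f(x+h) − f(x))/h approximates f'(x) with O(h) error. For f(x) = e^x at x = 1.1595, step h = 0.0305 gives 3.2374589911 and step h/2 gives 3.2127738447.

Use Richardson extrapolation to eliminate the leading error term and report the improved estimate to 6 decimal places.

Order 1 gives 2^r = 2 and 2^r − 1 = 1.
2^1×A(h/2) = 6.4255476894; minus A(h) gives 3.1880886983.
Extrapolated: 3.1880886983 / 1 = 3.1880886983
Shift from A(h/2): −0.0246851464.

3.188089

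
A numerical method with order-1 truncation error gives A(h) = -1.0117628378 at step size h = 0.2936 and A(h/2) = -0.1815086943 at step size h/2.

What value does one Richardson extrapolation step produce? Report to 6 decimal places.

0.648745

With r = 1 the leading error scales as h^1, so the weight is 2^1 = 2.
2*(-0.1815086943) = -0.3630173886; (-0.3630173886) − (-1.0117628378) = 0.6487454492
0.6487454492 ÷ 1 = 0.6487454492
Gap between inputs: 8.303e-01; correction applied: +0.8302541435.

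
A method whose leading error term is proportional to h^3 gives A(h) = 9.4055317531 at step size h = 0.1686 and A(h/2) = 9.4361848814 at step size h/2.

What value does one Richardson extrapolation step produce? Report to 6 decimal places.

Error is O(h^3); halving h shrinks it by 2^3 = 8.
8×9.4361848814 − 9.4055317531 = 66.0839472981
Extrapolated: 66.0839472981 / 7 = 9.4405638997
Shift from A(h/2): +0.0043790183.

9.440564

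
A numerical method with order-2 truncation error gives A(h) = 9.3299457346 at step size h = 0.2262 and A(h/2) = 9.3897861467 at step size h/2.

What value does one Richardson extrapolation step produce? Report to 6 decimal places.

9.409733

r = 2, so 2^r = 4.
2^2·A(h/2) = 37.5591445868; minus A(h) gives 28.2291988522.
Divide by 2^2 − 1 = 3.
So the Richardson estimate is 9.4097329507.
Correction |R − A(h/2)| = 1.995e-02; gap |A(h/2) − A(h)| = 5.984e-02.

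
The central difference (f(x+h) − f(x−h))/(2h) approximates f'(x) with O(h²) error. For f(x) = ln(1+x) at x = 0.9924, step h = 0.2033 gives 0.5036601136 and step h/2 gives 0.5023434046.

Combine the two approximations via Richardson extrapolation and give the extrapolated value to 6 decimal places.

0.501905

r = 2, so 2^r = 4.
4×0.5023434046 = 2.0093736184; 2.0093736184 − 0.5036601136 = 1.5057135048
Divide by 2^2 − 1 = 3.
Result: 0.5019045016
Correction |R − A(h/2)| = 4.389e-04; gap |A(h/2) − A(h)| = 1.317e-03.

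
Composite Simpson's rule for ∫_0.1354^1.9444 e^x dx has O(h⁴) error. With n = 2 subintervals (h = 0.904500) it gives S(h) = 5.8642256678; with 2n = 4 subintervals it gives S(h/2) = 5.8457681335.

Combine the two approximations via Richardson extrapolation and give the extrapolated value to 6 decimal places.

Error is O(h^4); halving h shrinks it by 2^4 = 16.
Top: 16(5.8457681335) − (5.8642256678) = 87.6680644682
Denominator 16 − 1 = 15.
(16 × 5.8457681335 − 5.8642256678)/(16 − 1) = 5.8445376312
Shift from A(h/2): −0.0012305023.

5.844538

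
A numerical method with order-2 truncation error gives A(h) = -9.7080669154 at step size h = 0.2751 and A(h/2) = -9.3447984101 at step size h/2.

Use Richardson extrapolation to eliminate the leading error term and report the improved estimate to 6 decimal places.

Error is O(h^2); halving h shrinks it by 2^2 = 4.
Weighted: (-37.3791936404) − (-9.7080669154) = -27.6711267250
Denominator 4 − 1 = 3.
So the Richardson estimate is -9.2237089083.

-9.223709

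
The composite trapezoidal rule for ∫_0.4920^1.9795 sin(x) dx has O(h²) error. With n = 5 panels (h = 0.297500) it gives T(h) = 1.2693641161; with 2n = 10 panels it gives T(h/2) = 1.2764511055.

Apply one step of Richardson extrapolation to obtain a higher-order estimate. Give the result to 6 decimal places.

1.278813

Method order is 2; weight 2^2 = 4.
4·1.2764511055 = 5.1058044220; subtract 1.2693641161 → 3.8364403059
(4·1.2764511055 − 1.2693641161)/(4 − 1) = 1.2788134353
Gap between inputs: 7.087e-03; correction applied: +0.0023623298.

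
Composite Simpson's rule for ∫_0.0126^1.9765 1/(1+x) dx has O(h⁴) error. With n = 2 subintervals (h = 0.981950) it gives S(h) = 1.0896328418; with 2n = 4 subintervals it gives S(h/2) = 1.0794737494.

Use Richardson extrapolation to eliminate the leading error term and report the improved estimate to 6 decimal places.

1.078796

r = 4: numerator weight 16, denominator 15.
16 × 1.0794737494 − 1.0896328418 = 16.1819471486
Divide by 2^4 − 1 = 15.
(16 × 1.0794737494 − 1.0896328418)/(16 − 1) = 1.0787964766
Shift from A(h/2): −0.0006772728.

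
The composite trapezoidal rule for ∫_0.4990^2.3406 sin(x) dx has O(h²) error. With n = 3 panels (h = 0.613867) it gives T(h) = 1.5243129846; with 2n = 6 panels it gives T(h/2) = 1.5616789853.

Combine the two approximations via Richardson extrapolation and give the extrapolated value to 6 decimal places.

Method order is 2; weight 2^2 = 4.
4*1.5616789853 = 6.2467159412; 6.2467159412 − 1.5243129846 = 4.7224029566
4.7224029566 ÷ 3 = 1.5741343189
Gap between inputs: 3.737e-02; correction applied: +0.0124553336.

1.574134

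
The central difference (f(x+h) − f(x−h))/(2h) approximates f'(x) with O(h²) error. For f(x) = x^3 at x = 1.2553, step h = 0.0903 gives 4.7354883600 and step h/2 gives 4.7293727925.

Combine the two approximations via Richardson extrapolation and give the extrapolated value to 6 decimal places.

4.727334

Error is O(h^2); halving h shrinks it by 2^2 = 4.
Top: 4(4.7293727925) − (4.7354883600) = 14.1820028100
Divide by 2^2 − 1 = 3.
(4×4.7293727925 − 4.7354883600)/(4 − 1) = 4.7273342700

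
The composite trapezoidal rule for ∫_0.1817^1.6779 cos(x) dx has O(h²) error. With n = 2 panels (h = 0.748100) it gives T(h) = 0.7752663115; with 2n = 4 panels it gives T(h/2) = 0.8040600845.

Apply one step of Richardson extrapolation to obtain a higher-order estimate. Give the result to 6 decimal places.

Method order is 2; weight 2^2 = 4.
A(h/2) − A(h) = 0.8040600845 − 0.7752663115 = 0.0287937730
Divide by 2^2 − 1 = 3: 0.0287937730/3 = 0.0095979243
R = 0.8040600845 + 0.0095979243 = 0.8136580088

0.813658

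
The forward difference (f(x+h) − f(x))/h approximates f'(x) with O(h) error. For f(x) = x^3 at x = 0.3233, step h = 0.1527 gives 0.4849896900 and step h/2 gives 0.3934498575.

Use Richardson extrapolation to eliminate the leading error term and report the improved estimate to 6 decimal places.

Error is O(h^1); halving h shrinks it by 2^1 = 2.
2*0.3934498575 = 0.7868997150; subtract 0.4849896900 → 0.3019100250
Divide by 2^1 − 1 = 1.
R = 0.3019100250/1 = 0.3019100250

0.301910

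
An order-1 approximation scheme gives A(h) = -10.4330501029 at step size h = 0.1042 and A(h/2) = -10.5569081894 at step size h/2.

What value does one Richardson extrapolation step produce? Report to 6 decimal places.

Method order is 1; weight 2^1 = 2.
2^1×A(h/2) = -21.1138163788; minus A(h) gives -10.6807662759.
Divide by 2^1 − 1 = 1.
Extrapolated: (-10.6807662759) / 1 = -10.6807662759
Gap between inputs: 1.239e-01; correction applied: −0.1238580865.

-10.680766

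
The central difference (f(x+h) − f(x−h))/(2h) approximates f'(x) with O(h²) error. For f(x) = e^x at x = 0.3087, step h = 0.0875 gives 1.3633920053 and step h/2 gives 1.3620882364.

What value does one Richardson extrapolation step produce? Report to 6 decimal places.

Order 2 gives 2^r = 4 and 2^r − 1 = 3.
4 × 1.3620882364 = 5.4483529456; subtract 1.3633920053 → 4.0849609403
(4 × 1.3620882364 − 1.3633920053)/(4 − 1) = 1.3616536468
Shift from A(h/2): −0.0004345896.

1.361654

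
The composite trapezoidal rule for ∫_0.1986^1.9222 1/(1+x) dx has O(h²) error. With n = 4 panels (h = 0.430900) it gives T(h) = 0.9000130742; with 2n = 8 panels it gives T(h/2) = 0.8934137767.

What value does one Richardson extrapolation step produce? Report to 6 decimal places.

r = 2, so 2^r = 4.
4·0.8934137767 = 3.5736551068; 3.5736551068 − 0.9000130742 = 2.6736420326
R = 2.6736420326/3 = 0.8912140109

0.891214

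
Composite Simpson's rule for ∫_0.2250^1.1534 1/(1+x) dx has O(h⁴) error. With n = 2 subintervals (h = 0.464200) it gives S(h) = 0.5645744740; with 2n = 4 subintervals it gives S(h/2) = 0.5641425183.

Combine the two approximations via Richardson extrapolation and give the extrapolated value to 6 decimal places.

Error is O(h^4); halving h shrinks it by 2^4 = 16.
Difference of the inputs: 0.5641425183 − 0.5645744740 = -0.0004319557
Divide by 2^4 − 1 = 15: (-0.0004319557)/15 = -0.0000287970
R = A(h/2) + (A(h/2) − A(h))/15 = 0.5641425183 − 0.0000287970 = 0.5641137213

0.564114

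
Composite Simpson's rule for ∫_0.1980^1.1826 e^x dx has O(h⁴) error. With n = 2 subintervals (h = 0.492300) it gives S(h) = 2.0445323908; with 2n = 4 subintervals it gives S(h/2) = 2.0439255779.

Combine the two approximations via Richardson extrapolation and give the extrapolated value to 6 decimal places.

2.043885

Order 4 gives 2^r = 16 and 2^r − 1 = 15.
16·2.0439255779 = 32.7028092464; 32.7028092464 − 2.0445323908 = 30.6582768556
(16·2.0439255779 − 2.0445323908)/(16 − 1) = 2.0438851237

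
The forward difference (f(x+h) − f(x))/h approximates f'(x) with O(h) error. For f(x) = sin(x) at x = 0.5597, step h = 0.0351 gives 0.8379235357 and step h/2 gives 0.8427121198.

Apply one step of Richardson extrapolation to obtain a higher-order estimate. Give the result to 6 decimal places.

0.847501

r = 1, so 2^r = 2.
2×0.8427121198 − 0.8379235357 = 0.8475007039
Denominator 2 − 1 = 1.
R = 0.8475007039/1 = 0.8475007039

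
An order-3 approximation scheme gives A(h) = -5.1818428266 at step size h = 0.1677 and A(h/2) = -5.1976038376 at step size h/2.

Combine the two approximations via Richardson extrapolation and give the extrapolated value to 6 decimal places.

With r = 3 the leading error scales as h^3, so the weight is 2^3 = 8.
8·(-5.1976038376) − (-5.1818428266) = -36.3989878742
(-36.3989878742) ÷ 7 = -5.1998554106
Shift from A(h/2): −0.0022515730.

-5.199855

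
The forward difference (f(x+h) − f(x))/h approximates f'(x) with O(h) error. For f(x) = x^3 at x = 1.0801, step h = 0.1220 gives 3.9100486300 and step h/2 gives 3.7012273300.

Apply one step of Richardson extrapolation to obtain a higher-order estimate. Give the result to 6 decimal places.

The method has order 1: 2^1 = 2.
2·3.7012273300 − 3.9100486300 = 3.4924060300
3.4924060300 ÷ 1 = 3.4924060300
Gap between inputs: 2.088e-01; correction applied: −0.2088213000.

3.492406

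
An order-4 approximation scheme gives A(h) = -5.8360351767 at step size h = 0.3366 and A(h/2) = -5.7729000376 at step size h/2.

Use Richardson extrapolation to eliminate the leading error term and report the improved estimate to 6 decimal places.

r = 4, so 2^r = 16.
2^4×A(h/2) = -92.3664006016; minus A(h) gives -86.5303654249.
Denominator 16 − 1 = 15.
So the Richardson estimate is -5.7686910283.
Correction |R − A(h/2)| = 4.209e-03; gap |A(h/2) − A(h)| = 6.314e-02.

-5.768691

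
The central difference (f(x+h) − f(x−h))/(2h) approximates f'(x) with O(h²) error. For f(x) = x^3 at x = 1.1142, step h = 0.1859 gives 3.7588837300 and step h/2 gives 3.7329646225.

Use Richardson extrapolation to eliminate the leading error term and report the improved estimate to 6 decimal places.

r = 2, so 2^r = 4.
4 × 3.7329646225 − 3.7588837300 = 11.1729747600
Denominator 4 − 1 = 3.
Result: 3.7243249200

3.724325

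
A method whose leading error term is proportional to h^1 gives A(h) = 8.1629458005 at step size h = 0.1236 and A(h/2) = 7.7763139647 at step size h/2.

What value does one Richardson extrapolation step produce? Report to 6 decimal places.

Method order is 1; weight 2^1 = 2.
Numerator 2*A(h/2) − A(h) = 2*7.7763139647 − 8.1629458005 = 7.3896821289
Divide by 2^1 − 1 = 1.
7.3896821289 ÷ 1 = 7.3896821289

7.389682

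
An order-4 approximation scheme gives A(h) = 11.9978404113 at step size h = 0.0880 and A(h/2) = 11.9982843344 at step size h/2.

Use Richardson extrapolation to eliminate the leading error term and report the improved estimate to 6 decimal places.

11.998314

Leading term ∝ h^4; use weight 16 = 2^4.
Top: 16(11.9982843344) − (11.9978404113) = 179.9747089391
R = 179.9747089391/15 = 11.9983139293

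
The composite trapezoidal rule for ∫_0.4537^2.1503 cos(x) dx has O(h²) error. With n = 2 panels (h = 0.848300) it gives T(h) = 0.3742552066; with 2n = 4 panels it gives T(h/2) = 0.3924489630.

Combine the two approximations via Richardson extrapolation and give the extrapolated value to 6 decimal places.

Order 2 gives 2^r = 4 and 2^r − 1 = 3.
Top: 4(0.3924489630) − (0.3742552066) = 1.1955406454
Extrapolated: 1.1955406454 / 3 = 0.3985135485

0.398514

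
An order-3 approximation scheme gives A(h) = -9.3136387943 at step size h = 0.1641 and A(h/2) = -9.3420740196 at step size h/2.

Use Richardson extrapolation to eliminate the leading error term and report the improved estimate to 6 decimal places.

-9.346136

r = 3, so 2^r = 8.
2^3×A(h/2) = -74.7365921568; minus A(h) gives -65.4229533625.
Divide by 2^3 − 1 = 7.
Extrapolated: (-65.4229533625) / 7 = -9.3461361946
Gap between inputs: 2.844e-02; correction applied: −0.0040621750.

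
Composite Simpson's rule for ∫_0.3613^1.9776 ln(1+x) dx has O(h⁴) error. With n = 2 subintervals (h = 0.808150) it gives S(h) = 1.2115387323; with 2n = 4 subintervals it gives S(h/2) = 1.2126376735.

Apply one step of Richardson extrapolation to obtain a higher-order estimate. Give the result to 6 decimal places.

1.212711

Leading term ∝ h^4; use weight 16 = 2^4.
16*1.2126376735 = 19.4022027760; 19.4022027760 − 1.2115387323 = 18.1906640437
Denominator 16 − 1 = 15.
18.1906640437 ÷ 15 = 1.2127109362
Shift from A(h/2): +0.0000732627.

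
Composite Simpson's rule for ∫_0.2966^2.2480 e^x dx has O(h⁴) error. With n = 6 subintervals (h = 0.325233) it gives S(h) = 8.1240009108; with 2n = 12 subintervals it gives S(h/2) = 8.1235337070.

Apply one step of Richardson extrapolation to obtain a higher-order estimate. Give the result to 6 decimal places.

8.123503

Order 4 gives 2^r = 16 and 2^r − 1 = 15.
16*8.1235337070 − 8.1240009108 = 121.8525384012
Divide by 2^4 − 1 = 15.
(16*8.1235337070 − 8.1240009108)/(16 − 1) = 8.1235025601
Correction |R − A(h/2)| = 3.115e-05; gap |A(h/2) − A(h)| = 4.672e-04.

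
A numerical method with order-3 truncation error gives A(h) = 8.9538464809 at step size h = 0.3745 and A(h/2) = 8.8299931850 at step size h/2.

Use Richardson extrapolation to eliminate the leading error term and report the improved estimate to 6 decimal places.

8.812300

Order 3 gives 2^r = 8 and 2^r − 1 = 7.
Weighted: 70.6399454800 − 8.9538464809 = 61.6860989991
Divide by 2^3 − 1 = 7.
(8*8.8299931850 − 8.9538464809)/(8 − 1) = 8.8122998570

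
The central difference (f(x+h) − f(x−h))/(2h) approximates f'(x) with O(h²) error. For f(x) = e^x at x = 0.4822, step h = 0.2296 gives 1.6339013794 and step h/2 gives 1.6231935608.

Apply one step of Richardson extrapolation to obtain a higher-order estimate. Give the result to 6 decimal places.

Error is O(h^2); halving h shrinks it by 2^2 = 4.
4*1.6231935608 = 6.4927742432; 6.4927742432 − 1.6339013794 = 4.8588728638
R = 4.8588728638/3 = 1.6196242879

1.619624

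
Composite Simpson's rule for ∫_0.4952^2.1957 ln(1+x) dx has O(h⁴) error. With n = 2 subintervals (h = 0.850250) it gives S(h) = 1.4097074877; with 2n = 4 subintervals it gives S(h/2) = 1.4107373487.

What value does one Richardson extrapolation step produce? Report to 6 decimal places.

Method order is 4; weight 2^4 = 16.
2^4 × A(h/2) = 22.5717975792; minus A(h) gives 21.1620900915.
R = 21.1620900915/15 = 1.4108060061

1.410806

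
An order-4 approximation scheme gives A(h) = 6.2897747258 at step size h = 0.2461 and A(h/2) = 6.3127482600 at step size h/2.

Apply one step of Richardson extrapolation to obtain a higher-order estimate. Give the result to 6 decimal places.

Error is O(h^4); halving h shrinks it by 2^4 = 16.
Weighted: 101.0039721600 − 6.2897747258 = 94.7141974342
R = 94.7141974342/15 = 6.3142798289
Shift from A(h/2): +0.0015315689.

6.314280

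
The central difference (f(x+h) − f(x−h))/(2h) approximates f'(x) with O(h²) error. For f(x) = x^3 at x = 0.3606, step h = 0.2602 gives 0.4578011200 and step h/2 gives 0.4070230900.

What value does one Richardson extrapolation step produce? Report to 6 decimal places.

The method has order 2: 2^2 = 4.
2^2·A(h/2) = 1.6280923600; minus A(h) gives 1.1702912400.
Divide by 2^2 − 1 = 3.
Extrapolated: 1.1702912400 / 3 = 0.3900970800
Correction |R − A(h/2)| = 1.693e-02; gap |A(h/2) − A(h)| = 5.078e-02.

0.390097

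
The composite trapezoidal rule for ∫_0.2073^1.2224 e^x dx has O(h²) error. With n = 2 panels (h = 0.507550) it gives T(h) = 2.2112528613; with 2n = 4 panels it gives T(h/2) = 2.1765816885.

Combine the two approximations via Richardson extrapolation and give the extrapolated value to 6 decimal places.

r = 2: numerator weight 4, denominator 3.
Top: 4(2.1765816885) − (2.2112528613) = 6.4950738927
Denominator 4 − 1 = 3.
(4*2.1765816885 − 2.2112528613)/(4 − 1) = 2.1650246309
Gap between inputs: 3.467e-02; correction applied: −0.0115570576.

2.165025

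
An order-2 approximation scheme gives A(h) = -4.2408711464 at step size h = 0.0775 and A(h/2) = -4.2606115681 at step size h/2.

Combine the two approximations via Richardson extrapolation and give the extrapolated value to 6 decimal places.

Error is O(h^2); halving h shrinks it by 2^2 = 4.
2^2×A(h/2) = -17.0424462724; minus A(h) gives -12.8015751260.
R = (-12.8015751260)/3 = -4.2671917087

-4.267192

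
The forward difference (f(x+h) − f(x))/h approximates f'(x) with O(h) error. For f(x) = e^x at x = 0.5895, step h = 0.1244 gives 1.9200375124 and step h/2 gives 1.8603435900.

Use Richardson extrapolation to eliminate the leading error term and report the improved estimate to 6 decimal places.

1.800650

The method has order 1: 2^1 = 2.
Top: 2(1.8603435900) − (1.9200375124) = 1.8006496676
Extrapolated: 1.8006496676 / 1 = 1.8006496676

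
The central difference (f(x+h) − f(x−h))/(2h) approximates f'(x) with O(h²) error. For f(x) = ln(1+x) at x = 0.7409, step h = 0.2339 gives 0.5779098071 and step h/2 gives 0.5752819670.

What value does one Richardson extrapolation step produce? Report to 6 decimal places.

r = 2, so 2^r = 4.
4 × 0.5752819670 = 2.3011278680; 2.3011278680 − 0.5779098071 = 1.7232180609
R = 1.7232180609/3 = 0.5744060203

0.574406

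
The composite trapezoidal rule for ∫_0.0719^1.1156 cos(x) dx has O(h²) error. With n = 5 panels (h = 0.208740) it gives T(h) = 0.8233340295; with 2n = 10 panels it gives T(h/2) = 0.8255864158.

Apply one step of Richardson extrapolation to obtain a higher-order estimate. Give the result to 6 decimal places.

0.826337

Error is O(h^2); halving h shrinks it by 2^2 = 4.
Difference of the inputs: 0.8255864158 − 0.8233340295 = 0.0022523863
Correction (A(h/2) − A(h))/(4 − 1) = 0.0022523863/3 = 0.0007507954
R = A(h/2) + (A(h/2) − A(h))/3 = 0.8255864158 + 0.0007507954 = 0.8263372112
Gap between inputs: 2.252e-03; correction applied: +0.0007507954.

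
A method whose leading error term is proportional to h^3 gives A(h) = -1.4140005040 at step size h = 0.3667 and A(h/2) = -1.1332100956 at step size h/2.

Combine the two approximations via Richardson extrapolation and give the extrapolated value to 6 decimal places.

Method order is 3; weight 2^3 = 8.
Difference of the inputs: -1.1332100956 − (-1.4140005040) = 0.2807904084
Correction (A(h/2) − A(h))/(8 − 1) = 0.2807904084/7 = 0.0401129155
R = -1.1332100956 + 0.0401129155 = -1.0930971801
Correction |R − A(h/2)| = 4.011e-02; gap |A(h/2) − A(h)| = 2.808e-01.

-1.093097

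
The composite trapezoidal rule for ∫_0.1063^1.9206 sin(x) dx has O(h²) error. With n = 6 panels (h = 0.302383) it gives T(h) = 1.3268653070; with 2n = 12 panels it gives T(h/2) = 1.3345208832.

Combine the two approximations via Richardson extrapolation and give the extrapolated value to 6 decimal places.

Error is O(h^2); halving h shrinks it by 2^2 = 4.
4*1.3345208832 = 5.3380835328; subtract 1.3268653070 → 4.0112182258
Denominator 4 − 1 = 3.
R = 4.0112182258/3 = 1.3370727419
Shift from A(h/2): +0.0025518587.

1.337073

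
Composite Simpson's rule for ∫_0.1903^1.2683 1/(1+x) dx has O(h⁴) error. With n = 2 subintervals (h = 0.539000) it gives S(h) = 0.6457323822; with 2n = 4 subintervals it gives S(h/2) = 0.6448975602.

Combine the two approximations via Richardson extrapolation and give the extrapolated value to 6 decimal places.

r = 4, so 2^r = 16.
16 × 0.6448975602 − 0.6457323822 = 9.6726285810
Divide by 2^4 − 1 = 15.
Result: 0.6448419054

0.644842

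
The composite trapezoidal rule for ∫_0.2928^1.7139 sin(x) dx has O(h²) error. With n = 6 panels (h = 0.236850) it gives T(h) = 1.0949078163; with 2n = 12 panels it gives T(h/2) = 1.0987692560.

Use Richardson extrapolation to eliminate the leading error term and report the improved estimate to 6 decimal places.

r = 2, so 2^r = 4.
Weighted: 4.3950770240 − 1.0949078163 = 3.3001692077
(4·1.0987692560 − 1.0949078163)/(4 − 1) = 1.1000564026

1.100056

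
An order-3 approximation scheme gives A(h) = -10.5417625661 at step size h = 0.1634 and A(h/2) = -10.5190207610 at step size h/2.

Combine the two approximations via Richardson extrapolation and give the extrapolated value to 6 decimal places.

-10.515772

The method has order 3: 2^3 = 8.
8×(-10.5190207610) − (-10.5417625661) = -73.6104035219
Denominator 8 − 1 = 7.
(-73.6104035219) ÷ 7 = -10.5157719317
Gap between inputs: 2.274e-02; correction applied: +0.0032488293.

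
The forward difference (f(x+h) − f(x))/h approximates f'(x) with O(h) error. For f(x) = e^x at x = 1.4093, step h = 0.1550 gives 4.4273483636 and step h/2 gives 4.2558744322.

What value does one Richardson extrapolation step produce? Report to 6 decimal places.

Error is O(h^1); halving h shrinks it by 2^1 = 2.
Numerator 2 × A(h/2) − A(h) = 2 × 4.2558744322 − 4.4273483636 = 4.0844005008
R = 4.0844005008/1 = 4.0844005008
Shift from A(h/2): −0.1714739314.

4.084401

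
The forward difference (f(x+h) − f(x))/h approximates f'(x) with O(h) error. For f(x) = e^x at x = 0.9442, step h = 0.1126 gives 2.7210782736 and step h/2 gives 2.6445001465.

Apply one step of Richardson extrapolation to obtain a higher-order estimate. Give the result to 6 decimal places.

With r = 1 the leading error scales as h^1, so the weight is 2^1 = 2.
Top: 2(2.6445001465) − (2.7210782736) = 2.5679220194
(2*2.6445001465 − 2.7210782736)/(2 − 1) = 2.5679220194

2.567922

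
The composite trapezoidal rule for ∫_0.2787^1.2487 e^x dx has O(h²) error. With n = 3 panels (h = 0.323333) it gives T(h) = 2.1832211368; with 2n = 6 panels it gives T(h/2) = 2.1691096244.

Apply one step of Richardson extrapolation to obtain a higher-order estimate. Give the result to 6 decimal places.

2.164406

The method has order 2: 2^2 = 4.
Difference of the inputs: 2.1691096244 − 2.1832211368 = -0.0141115124
Divide by 2^2 − 1 = 3: (-0.0141115124)/3 = -0.0047038375
R = A(h/2) + (A(h/2) − A(h))/3 = 2.1691096244 − 0.0047038375 = 2.1644057869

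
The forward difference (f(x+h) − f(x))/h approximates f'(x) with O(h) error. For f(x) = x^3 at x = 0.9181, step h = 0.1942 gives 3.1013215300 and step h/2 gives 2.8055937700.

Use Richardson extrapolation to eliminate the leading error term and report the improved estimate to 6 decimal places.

2.509866

The method has order 1: 2^1 = 2.
2·2.8055937700 = 5.6111875400; 5.6111875400 − 3.1013215300 = 2.5098660100
Denominator 2 − 1 = 1.
(2·2.8055937700 − 3.1013215300)/(2 − 1) = 2.5098660100
Gap between inputs: 2.957e-01; correction applied: −0.2957277600.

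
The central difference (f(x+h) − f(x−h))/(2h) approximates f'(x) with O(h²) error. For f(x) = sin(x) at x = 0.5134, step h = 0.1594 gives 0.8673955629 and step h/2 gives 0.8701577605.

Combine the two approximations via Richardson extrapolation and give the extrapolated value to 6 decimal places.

Leading term ∝ h^2; use weight 4 = 2^2.
4·0.8701577605 = 3.4806310420; subtract 0.8673955629 → 2.6132354791
Extrapolated: 2.6132354791 / 3 = 0.8710784930
Gap between inputs: 2.762e-03; correction applied: +0.0009207325.

0.871078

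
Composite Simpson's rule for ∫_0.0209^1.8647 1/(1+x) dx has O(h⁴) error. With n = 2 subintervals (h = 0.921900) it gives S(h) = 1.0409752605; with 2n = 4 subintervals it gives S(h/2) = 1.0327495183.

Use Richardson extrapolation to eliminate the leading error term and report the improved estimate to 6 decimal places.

Error is O(h^4); halving h shrinks it by 2^4 = 16.
Weighted: 16.5239922928 − 1.0409752605 = 15.4830170323
Denominator 16 − 1 = 15.
Extrapolated: 15.4830170323 / 15 = 1.0322011355
Correction |R − A(h/2)| = 5.484e-04; gap |A(h/2) − A(h)| = 8.226e-03.

1.032201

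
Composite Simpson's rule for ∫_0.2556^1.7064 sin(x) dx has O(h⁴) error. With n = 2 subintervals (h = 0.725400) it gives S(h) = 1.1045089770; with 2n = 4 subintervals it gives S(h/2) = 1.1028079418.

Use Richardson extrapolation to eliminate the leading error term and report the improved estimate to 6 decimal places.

1.102695

r = 4, so 2^r = 16.
Weighted: 17.6449270688 − 1.1045089770 = 16.5404180918
R = 16.5404180918/15 = 1.1026945395
Correction |R − A(h/2)| = 1.134e-04; gap |A(h/2) − A(h)| = 1.701e-03.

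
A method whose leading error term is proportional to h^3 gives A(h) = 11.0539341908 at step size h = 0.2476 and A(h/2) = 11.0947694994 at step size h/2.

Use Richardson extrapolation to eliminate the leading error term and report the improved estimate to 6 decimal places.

r = 3: numerator weight 8, denominator 7.
Numerator 8×A(h/2) − A(h) = 8×11.0947694994 − 11.0539341908 = 77.7042218044
Divide by 2^3 − 1 = 7.
Result: 11.1006031149
Correction |R − A(h/2)| = 5.834e-03; gap |A(h/2) − A(h)| = 4.084e-02.

11.100603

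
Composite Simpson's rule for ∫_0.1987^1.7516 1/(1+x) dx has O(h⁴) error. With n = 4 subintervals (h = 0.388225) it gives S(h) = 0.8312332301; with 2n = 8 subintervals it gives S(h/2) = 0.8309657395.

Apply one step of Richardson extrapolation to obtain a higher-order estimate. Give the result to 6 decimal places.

r = 4, so 2^r = 16.
16×0.8309657395 = 13.2954518320; subtract 0.8312332301 → 12.4642186019
Extrapolated: 12.4642186019 / 15 = 0.8309479068

0.830948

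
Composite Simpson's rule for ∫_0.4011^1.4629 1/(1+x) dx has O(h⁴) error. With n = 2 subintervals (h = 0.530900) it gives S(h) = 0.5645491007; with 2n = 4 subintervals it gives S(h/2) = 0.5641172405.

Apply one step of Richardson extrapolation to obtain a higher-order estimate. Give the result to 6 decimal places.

With r = 4 the leading error scales as h^4, so the weight is 2^4 = 16.
16 × 0.5641172405 = 9.0258758480; 9.0258758480 − 0.5645491007 = 8.4613267473
R = 8.4613267473/15 = 0.5640884498

0.564088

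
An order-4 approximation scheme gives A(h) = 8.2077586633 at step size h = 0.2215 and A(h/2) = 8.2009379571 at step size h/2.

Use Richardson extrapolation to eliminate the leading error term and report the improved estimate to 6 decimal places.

Method order is 4; weight 2^4 = 16.
16 × 8.2009379571 = 131.2150073136; subtract 8.2077586633 → 123.0072486503
R = 123.0072486503/15 = 8.2004832434

8.200483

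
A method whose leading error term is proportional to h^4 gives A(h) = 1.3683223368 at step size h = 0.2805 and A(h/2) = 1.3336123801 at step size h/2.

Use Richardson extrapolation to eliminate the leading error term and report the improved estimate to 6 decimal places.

1.331298

r = 4: numerator weight 16, denominator 15.
Difference of the inputs: 1.3336123801 − 1.3683223368 = -0.0347099567
Correction (A(h/2) − A(h))/(16 − 1) = (-0.0347099567)/15 = -0.0023139971
R = A(h/2) + (A(h/2) − A(h))/15 = 1.3336123801 − 0.0023139971 = 1.3312983830
Shift from A(h/2): −0.0023139971.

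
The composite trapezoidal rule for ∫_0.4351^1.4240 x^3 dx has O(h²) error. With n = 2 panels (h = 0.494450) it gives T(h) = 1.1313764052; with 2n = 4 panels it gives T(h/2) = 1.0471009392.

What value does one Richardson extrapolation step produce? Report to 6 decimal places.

1.019009

The method has order 2: 2^2 = 4.
4 × 1.0471009392 = 4.1884037568; 4.1884037568 − 1.1313764052 = 3.0570273516
Divide by 2^2 − 1 = 3.
So the Richardson estimate is 1.0190091172.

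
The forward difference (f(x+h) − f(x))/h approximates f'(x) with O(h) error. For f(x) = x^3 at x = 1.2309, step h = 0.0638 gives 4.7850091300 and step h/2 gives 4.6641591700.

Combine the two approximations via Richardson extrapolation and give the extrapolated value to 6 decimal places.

4.543309

Order 1 gives 2^r = 2 and 2^r − 1 = 1.
Difference of the inputs: 4.6641591700 − 4.7850091300 = -0.1208499600
Divide by 2^1 − 1 = 1: (-0.1208499600)/1 = -0.1208499600
R = 4.6641591700 − 0.1208499600 = 4.5433092100
Correction |R − A(h/2)| = 1.208e-01; gap |A(h/2) − A(h)| = 1.208e-01.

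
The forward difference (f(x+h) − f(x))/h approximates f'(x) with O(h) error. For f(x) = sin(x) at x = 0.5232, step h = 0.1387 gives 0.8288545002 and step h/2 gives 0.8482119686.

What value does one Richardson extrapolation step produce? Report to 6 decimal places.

r = 1: numerator weight 2, denominator 1.
A(h/2) − A(h) = 0.8482119686 − 0.8288545002 = 0.0193574684
Correction (A(h/2) − A(h))/(2 − 1) = 0.0193574684/1 = 0.0193574684
R = 0.8482119686 + 0.0193574684 = 0.8675694370

0.867569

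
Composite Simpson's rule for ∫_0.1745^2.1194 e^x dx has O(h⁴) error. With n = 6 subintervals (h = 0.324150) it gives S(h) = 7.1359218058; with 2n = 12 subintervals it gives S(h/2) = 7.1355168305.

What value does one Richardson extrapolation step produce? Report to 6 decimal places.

7.135490

Method order is 4; weight 2^4 = 16.
A(h/2) − A(h) = 7.1355168305 − 7.1359218058 = -0.0004049753
Divide by 2^4 − 1 = 15: (-0.0004049753)/15 = -0.0000269984
R = 7.1355168305 − 0.0000269984 = 7.1354898321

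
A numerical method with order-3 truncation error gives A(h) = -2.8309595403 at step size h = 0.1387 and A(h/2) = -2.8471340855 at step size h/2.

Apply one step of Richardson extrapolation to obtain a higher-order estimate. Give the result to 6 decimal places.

Leading term ∝ h^3; use weight 8 = 2^3.
2^3×A(h/2) = -22.7770726840; minus A(h) gives -19.9461131437.
R = (-19.9461131437)/7 = -2.8494447348
Correction |R − A(h/2)| = 2.311e-03; gap |A(h/2) − A(h)| = 1.617e-02.

-2.849445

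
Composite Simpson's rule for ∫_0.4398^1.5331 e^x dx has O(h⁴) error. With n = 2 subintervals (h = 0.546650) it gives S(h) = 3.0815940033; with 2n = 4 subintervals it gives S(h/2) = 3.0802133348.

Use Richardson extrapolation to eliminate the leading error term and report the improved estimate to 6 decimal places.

3.080121

Error is O(h^4); halving h shrinks it by 2^4 = 16.
16·3.0802133348 − 3.0815940033 = 46.2018193535
Divide by 2^4 − 1 = 15.
Extrapolated: 46.2018193535 / 15 = 3.0801212902
Correction |R − A(h/2)| = 9.204e-05; gap |A(h/2) − A(h)| = 1.381e-03.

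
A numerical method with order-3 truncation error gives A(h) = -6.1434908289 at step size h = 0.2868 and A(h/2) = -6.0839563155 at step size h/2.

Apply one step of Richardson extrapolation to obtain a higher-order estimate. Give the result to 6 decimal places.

-6.075451

r = 3, so 2^r = 8.
Top: 8(-6.0839563155) − (-6.1434908289) = -42.5281596951
Extrapolated: (-42.5281596951) / 7 = -6.0754513850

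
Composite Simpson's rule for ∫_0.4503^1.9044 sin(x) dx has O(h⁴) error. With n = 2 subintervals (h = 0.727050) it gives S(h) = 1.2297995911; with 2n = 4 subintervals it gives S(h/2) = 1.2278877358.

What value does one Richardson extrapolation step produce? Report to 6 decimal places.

1.227760

The method has order 4: 2^4 = 16.
2^4 × A(h/2) = 19.6462037728; minus A(h) gives 18.4164041817.
Denominator 16 − 1 = 15.
R = 18.4164041817/15 = 1.2277602788
Correction |R − A(h/2)| = 1.275e-04; gap |A(h/2) − A(h)| = 1.912e-03.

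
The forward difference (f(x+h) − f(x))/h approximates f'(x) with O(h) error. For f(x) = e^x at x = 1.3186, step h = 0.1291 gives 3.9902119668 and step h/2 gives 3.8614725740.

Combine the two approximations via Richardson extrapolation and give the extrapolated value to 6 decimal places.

3.732733

r = 1, so 2^r = 2.
2^1·A(h/2) = 7.7229451480; minus A(h) gives 3.7327331812.
Denominator 2 − 1 = 1.
3.7327331812 ÷ 1 = 3.7327331812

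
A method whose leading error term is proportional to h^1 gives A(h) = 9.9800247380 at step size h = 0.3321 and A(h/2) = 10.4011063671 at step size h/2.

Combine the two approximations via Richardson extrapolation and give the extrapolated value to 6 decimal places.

10.822188

Order 1 gives 2^r = 2 and 2^r − 1 = 1.
Top: 2(10.4011063671) − (9.9800247380) = 10.8221879962
(2*10.4011063671 − 9.9800247380)/(2 − 1) = 10.8221879962
Shift from A(h/2): +0.4210816291.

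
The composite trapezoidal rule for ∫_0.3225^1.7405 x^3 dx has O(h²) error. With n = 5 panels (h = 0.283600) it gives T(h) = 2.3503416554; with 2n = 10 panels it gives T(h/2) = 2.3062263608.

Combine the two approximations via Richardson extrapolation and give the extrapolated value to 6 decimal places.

2.291521

Error is O(h^2); halving h shrinks it by 2^2 = 4.
4 × 2.3062263608 = 9.2249054432; 9.2249054432 − 2.3503416554 = 6.8745637878
Denominator 4 − 1 = 3.
R = 6.8745637878/3 = 2.2915212626
Gap between inputs: 4.412e-02; correction applied: −0.0147050982.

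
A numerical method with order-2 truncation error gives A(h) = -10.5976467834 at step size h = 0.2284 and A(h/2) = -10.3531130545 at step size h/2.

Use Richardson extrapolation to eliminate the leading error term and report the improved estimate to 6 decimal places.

-10.271602

Error is O(h^2); halving h shrinks it by 2^2 = 4.
Weighted: (-41.4124522180) − (-10.5976467834) = -30.8148054346
(-30.8148054346) ÷ 3 = -10.2716018115
Shift from A(h/2): +0.0815112430.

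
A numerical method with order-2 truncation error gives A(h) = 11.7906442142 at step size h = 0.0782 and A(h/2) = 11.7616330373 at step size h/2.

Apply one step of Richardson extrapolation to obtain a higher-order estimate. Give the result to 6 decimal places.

11.751963

r = 2: numerator weight 4, denominator 3.
4·11.7616330373 = 47.0465321492; subtract 11.7906442142 → 35.2558879350
Divide by 2^2 − 1 = 3.
So the Richardson estimate is 11.7519626450.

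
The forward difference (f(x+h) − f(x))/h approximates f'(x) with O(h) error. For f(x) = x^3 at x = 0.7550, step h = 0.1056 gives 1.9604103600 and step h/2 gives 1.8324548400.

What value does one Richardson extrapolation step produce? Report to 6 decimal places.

r = 1, so 2^r = 2.
Top: 2(1.8324548400) − (1.9604103600) = 1.7044993200
Denominator 2 − 1 = 1.
So the Richardson estimate is 1.7044993200.
Gap between inputs: 1.280e-01; correction applied: −0.1279555200.

1.704499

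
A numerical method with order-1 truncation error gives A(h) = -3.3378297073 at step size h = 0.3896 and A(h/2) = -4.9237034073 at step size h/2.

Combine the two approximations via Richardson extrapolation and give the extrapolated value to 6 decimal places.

-6.509577

Method order is 1; weight 2^1 = 2.
2×(-4.9237034073) − (-3.3378297073) = -6.5095771073
Denominator 2 − 1 = 1.
(-6.5095771073) ÷ 1 = -6.5095771073
Shift from A(h/2): −1.5858737000.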